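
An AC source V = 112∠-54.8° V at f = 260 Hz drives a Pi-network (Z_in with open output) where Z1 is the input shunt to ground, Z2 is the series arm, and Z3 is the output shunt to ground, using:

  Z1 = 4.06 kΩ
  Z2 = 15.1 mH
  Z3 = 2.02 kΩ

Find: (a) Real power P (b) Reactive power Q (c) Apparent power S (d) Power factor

Step 1 — Angular frequency: ω = 2π·f = 2π·260 = 1634 rad/s.
Step 2 — Component impedances:
  Z1: Z = R = 4060 Ω
  Z2: Z = jωL = j·1634·0.0151 = 0 + j24.67 Ω
  Z3: Z = R = 2020 Ω
Step 3 — With open output, the series arm Z2 and the output shunt Z3 appear in series to ground: Z2 + Z3 = 2020 + j24.67 Ω.
Step 4 — Parallel with input shunt Z1: Z_in = Z1 || (Z2 + Z3) = 1349 + j11 Ω = 1349∠0.5° Ω.
Step 5 — Source phasor: V = 112∠-54.8° V = 64.56 - j91.52 V.
Step 6 — Current: I = V / Z = 0.0473 - j0.06823 A = 0.08303∠-55.3° A.
Step 7 — Complex power: S = V·I* = 9.299 + j0.07582 VA.
Step 8 — Real power: P = Re(S) = 9.299 W.
Step 9 — Reactive power: Q = Im(S) = 0.07582 VAR.
Step 10 — Apparent power: |S| = 9.299 VA.
Step 11 — Power factor: PF = P/|S| = 1 (lagging).

(a) P = 9.299 W  (b) Q = 0.07582 VAR  (c) S = 9.299 VA  (d) PF = 1 (lagging)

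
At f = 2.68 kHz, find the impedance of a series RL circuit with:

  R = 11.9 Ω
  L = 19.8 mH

Step 1 — Angular frequency: ω = 2π·f = 2π·2680 = 1.684e+04 rad/s.
Step 2 — Component impedances:
  R: Z = R = 11.9 Ω
  L: Z = jωL = j·1.684e+04·0.0198 = 0 + j333.4 Ω
Step 3 — Series combination: Z_total = R + L = 11.9 + j333.4 Ω = 333.6∠88.0° Ω.

Z = 11.9 + j333.4 Ω = 333.6∠88.0° Ω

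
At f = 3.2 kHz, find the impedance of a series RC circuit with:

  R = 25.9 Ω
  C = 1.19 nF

Step 1 — Angular frequency: ω = 2π·f = 2π·3200 = 2.011e+04 rad/s.
Step 2 — Component impedances:
  R: Z = R = 25.9 Ω
  C: Z = 1/(jωC) = -j/(ω·C) = 0 - j4.179e+04 Ω
Step 3 — Series combination: Z_total = R + C = 25.9 - j4.179e+04 Ω = 4.179e+04∠-90.0° Ω.

Z = 25.9 - j4.179e+04 Ω = 4.179e+04∠-90.0° Ω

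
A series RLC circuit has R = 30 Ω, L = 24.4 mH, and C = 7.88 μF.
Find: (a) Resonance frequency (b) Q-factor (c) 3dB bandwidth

Step 1 — Resonance: ω₀ = 1/√(LC) = 1/√(0.0244·7.88e-06) = 2281 rad/s.
Step 2 — f₀ = ω₀/(2π) = 363 Hz.
Step 3 — Series Q: Q = ω₀L/R = 2281·0.0244/30 = 1.855.
Step 4 — Bandwidth: Δω = ω₀/Q = 1230 rad/s; BW = Δω/(2π) = 195.7 Hz.

(a) f₀ = 363 Hz  (b) Q = 1.855  (c) BW = 195.7 Hz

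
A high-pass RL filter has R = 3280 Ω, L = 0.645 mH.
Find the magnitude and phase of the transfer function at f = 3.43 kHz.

Step 1 — Angular frequency: ω = 2π·3430 = 2.155e+04 rad/s.
Step 2 — Transfer function: H(jω) = jωL/(R + jωL).
Step 3 — Numerator jωL = j·13.9; denominator R + jωL = 3280 + j13.9.
Step 4 — H = 1.796e-05 + j0.004238.
Step 5 — Magnitude: |H| = 0.004238 (-47.5 dB); phase: φ = 89.8°.

|H| = 0.004238 (-47.5 dB), φ = 89.8°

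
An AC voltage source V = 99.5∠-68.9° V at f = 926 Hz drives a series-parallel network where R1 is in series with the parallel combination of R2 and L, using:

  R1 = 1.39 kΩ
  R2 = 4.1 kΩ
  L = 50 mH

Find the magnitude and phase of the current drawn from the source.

Step 1 — Angular frequency: ω = 2π·f = 2π·926 = 5818 rad/s.
Step 2 — Component impedances:
  R1: Z = R = 1390 Ω
  R2: Z = R = 4100 Ω
  L: Z = jωL = j·5818·0.05 = 0 + j290.9 Ω
Step 3 — Parallel branch: R2 || L = 1/(1/R2 + 1/L) = 20.54 + j289.5 Ω.
Step 4 — Series with R1: Z_total = R1 + (R2 || L) = 1411 + j289.5 Ω = 1440∠11.6° Ω.
Step 5 — Source phasor: V = 99.5∠-68.9° V = 35.82 - j92.83 V.
Step 6 — Ohm's law: I = V / Z_total = (35.82 - j92.83) / (1411 + j289.5) = 0.01141 - j0.06815 A.
Step 7 — Convert to polar: |I| = 0.0691 A, ∠I = -80.5°.

I = 0.0691∠-80.5° A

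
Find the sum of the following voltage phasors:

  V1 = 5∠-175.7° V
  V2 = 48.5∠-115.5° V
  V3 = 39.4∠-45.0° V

Step 1 — Convert each phasor to rectangular form:
  V1 = 5·(cos(-175.7°) + j·sin(-175.7°)) = -4.986 - j0.3749 V
  V2 = 48.5·(cos(-115.5°) + j·sin(-115.5°)) = -20.88 - j43.78 V
  V3 = 39.4·(cos(-45.0°) + j·sin(-45.0°)) = 27.86 - j27.86 V
Step 2 — Sum components: V_total = 1.994 - j72.01 V.
Step 3 — Convert to polar: |V_total| = 72.04 V, ∠V_total = -88.4°.

V_total = 72.04∠-88.4° V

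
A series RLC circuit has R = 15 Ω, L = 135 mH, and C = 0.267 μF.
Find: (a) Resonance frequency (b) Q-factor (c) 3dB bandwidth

Step 1 — Resonance: ω₀ = 1/√(LC) = 1/√(0.135·2.67e-07) = 5267 rad/s.
Step 2 — f₀ = ω₀/(2π) = 838.3 Hz.
Step 3 — Series Q: Q = ω₀L/R = 5267·0.135/15 = 47.4.
Step 4 — Bandwidth: Δω = ω₀/Q = 111.1 rad/s; BW = Δω/(2π) = 17.68 Hz.

(a) f₀ = 838.3 Hz  (b) Q = 47.4  (c) BW = 17.68 Hz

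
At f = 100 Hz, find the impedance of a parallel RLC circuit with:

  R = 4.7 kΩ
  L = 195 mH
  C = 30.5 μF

Step 1 — Angular frequency: ω = 2π·f = 2π·100 = 628.3 rad/s.
Step 2 — Component impedances:
  R: Z = R = 4700 Ω
  L: Z = jωL = j·628.3·0.195 = 0 + j122.5 Ω
  C: Z = 1/(jωC) = -j/(ω·C) = 0 - j52.18 Ω
Step 3 — Parallel combination: 1/Z_total = 1/R + 1/L + 1/C; Z_total = 1.757 - j90.86 Ω = 90.88∠-88.9° Ω.

Z = 1.757 - j90.86 Ω = 90.88∠-88.9° Ω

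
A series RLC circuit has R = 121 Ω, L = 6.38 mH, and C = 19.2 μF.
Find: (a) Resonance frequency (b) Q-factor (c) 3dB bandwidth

Step 1 — Resonance condition Im(Z)=0 gives ω₀ = 1/√(LC).
Step 2 — ω₀ = 1/√(0.00638·1.92e-05) = 2857 rad/s.
Step 3 — f₀ = ω₀/(2π) = 454.7 Hz.
Step 4 — Series Q: Q = ω₀L/R = 2857·0.00638/121 = 0.1507.
Step 5 — 3dB bandwidth: Δω = ω₀/Q = 1.897e+04 rad/s; BW = Δω/(2π) = 3018 Hz.

(a) f₀ = 454.7 Hz  (b) Q = 0.1507  (c) BW = 3018 Hz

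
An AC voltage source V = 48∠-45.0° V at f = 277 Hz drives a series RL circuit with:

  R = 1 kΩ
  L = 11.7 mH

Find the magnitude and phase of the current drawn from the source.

Step 1 — Angular frequency: ω = 2π·f = 2π·277 = 1740 rad/s.
Step 2 — Component impedances:
  R: Z = R = 1000 Ω
  L: Z = jωL = j·1740·0.0117 = 0 + j20.36 Ω
Step 3 — Series combination: Z_total = R + L = 1000 + j20.36 Ω = 1000∠1.2° Ω.
Step 4 — Source phasor: V = 48∠-45.0° V = 33.94 - j33.94 V.
Step 5 — Ohm's law: I = V / Z_total = (33.94 - j33.94) / (1000 + j20.36) = 0.03324 - j0.03462 A.
Step 6 — Convert to polar: |I| = 0.04799 A, ∠I = -46.2°.

I = 0.04799∠-46.2° A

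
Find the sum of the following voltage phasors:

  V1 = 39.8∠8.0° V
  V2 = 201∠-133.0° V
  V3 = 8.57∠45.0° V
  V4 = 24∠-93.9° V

Step 1 — Convert each phasor to rectangular form:
  V1 = 39.8·(cos(8.0°) + j·sin(8.0°)) = 39.41 + j5.539 V
  V2 = 201·(cos(-133.0°) + j·sin(-133.0°)) = -137.1 - j147 V
  V3 = 8.57·(cos(45.0°) + j·sin(45.0°)) = 6.06 + j6.06 V
  V4 = 24·(cos(-93.9°) + j·sin(-93.9°)) = -1.632 - j23.94 V
Step 2 — Sum components: V_total = -93.24 - j159.3 V.
Step 3 — Convert to polar: |V_total| = 184.6 V, ∠V_total = -120.3°.

V_total = 184.6∠-120.3° V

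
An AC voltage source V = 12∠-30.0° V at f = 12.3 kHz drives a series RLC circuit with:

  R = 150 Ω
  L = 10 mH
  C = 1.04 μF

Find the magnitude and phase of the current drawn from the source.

Step 1 — Angular frequency: ω = 2π·f = 2π·1.23e+04 = 7.728e+04 rad/s.
Step 2 — Component impedances:
  R: Z = R = 150 Ω
  L: Z = jωL = j·7.728e+04·0.01 = 0 + j772.8 Ω
  C: Z = 1/(jωC) = -j/(ω·C) = 0 - j12.44 Ω
Step 3 — Series combination: Z_total = R + L + C = 150 + j760.4 Ω = 775∠78.8° Ω.
Step 4 — Source phasor: V = 12∠-30.0° V = 10.39 - j6 V.
Step 5 — Ohm's law: I = V / Z_total = (10.39 - j6) / (150 + j760.4) = -0.005 - j0.01465 A.
Step 6 — Convert to polar: |I| = 0.01548 A, ∠I = -108.8°.

I = 0.01548∠-108.8° A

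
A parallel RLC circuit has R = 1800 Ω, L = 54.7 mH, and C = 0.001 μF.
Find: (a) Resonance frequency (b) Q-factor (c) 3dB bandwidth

Step 1 — Resonance: ω₀ = 1/√(LC) = 1/√(0.0547·1e-09) = 1.352e+05 rad/s.
Step 2 — f₀ = ω₀/(2π) = 2.152e+04 Hz.
Step 3 — Parallel Q: Q = R/(ω₀L) = 1800/(1.352e+05·0.0547) = 0.2434.
Step 4 — Bandwidth: Δω = ω₀/Q = 5.556e+05 rad/s; BW = Δω/(2π) = 8.842e+04 Hz.

(a) f₀ = 2.152e+04 Hz  (b) Q = 0.2434  (c) BW = 8.842e+04 Hz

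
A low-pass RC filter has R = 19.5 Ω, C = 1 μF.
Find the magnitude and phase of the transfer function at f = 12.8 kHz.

Step 1 — Angular frequency: ω = 2π·1.28e+04 = 8.042e+04 rad/s.
Step 2 — Transfer function: H(jω) = 1/(1 + jωRC).
Step 3 — Denominator: 1 + jωRC = 1 + j·8.042e+04·19.5·1e-06 = 1 + j1.568.
Step 4 — H = 0.2891 - j0.4533.
Step 5 — Magnitude: |H| = 0.5376 (-5.4 dB); phase: φ = -57.5°.

|H| = 0.5376 (-5.4 dB), φ = -57.5°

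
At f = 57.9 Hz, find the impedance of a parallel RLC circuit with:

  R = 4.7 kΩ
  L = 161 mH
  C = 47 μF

Step 1 — Angular frequency: ω = 2π·f = 2π·57.9 = 363.8 rad/s.
Step 2 — Component impedances:
  R: Z = R = 4700 Ω
  L: Z = jωL = j·363.8·0.161 = 0 + j58.57 Ω
  C: Z = 1/(jωC) = -j/(ω·C) = 0 - j58.48 Ω
Step 3 — Parallel combination: 1/Z_total = 1/R + 1/L + 1/C; Z_total = 4635 - j549 Ω = 4667∠-6.8° Ω.

Z = 4635 - j549 Ω = 4667∠-6.8° Ω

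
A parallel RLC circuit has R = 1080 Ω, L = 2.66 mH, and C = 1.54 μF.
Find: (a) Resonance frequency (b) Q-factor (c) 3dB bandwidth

Step 1 — Resonance: ω₀ = 1/√(LC) = 1/√(0.00266·1.54e-06) = 1.562e+04 rad/s.
Step 2 — f₀ = ω₀/(2π) = 2487 Hz.
Step 3 — Parallel Q: Q = R/(ω₀L) = 1080/(1.562e+04·0.00266) = 25.99.
Step 4 — Bandwidth: Δω = ω₀/Q = 601.3 rad/s; BW = Δω/(2π) = 95.69 Hz.

(a) f₀ = 2487 Hz  (b) Q = 25.99  (c) BW = 95.69 Hz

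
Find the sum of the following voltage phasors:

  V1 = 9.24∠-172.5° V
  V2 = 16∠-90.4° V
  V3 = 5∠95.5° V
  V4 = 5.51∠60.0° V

Step 1 — Convert each phasor to rectangular form:
  V1 = 9.24·(cos(-172.5°) + j·sin(-172.5°)) = -9.161 - j1.206 V
  V2 = 16·(cos(-90.4°) + j·sin(-90.4°)) = -0.1117 - j16 V
  V3 = 5·(cos(95.5°) + j·sin(95.5°)) = -0.4792 + j4.977 V
  V4 = 5.51·(cos(60.0°) + j·sin(60.0°)) = 2.755 + j4.772 V
Step 2 — Sum components: V_total = -6.997 - j7.457 V.
Step 3 — Convert to polar: |V_total| = 10.23 V, ∠V_total = -133.2°.

V_total = 10.23∠-133.2° V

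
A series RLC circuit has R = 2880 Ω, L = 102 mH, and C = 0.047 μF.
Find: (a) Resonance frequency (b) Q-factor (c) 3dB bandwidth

Step 1 — Resonance: ω₀ = 1/√(LC) = 1/√(0.102·4.7e-08) = 1.444e+04 rad/s.
Step 2 — f₀ = ω₀/(2π) = 2299 Hz.
Step 3 — Series Q: Q = ω₀L/R = 1.444e+04·0.102/2880 = 0.5115.
Step 4 — Bandwidth: Δω = ω₀/Q = 2.824e+04 rad/s; BW = Δω/(2π) = 4494 Hz.

(a) f₀ = 2299 Hz  (b) Q = 0.5115  (c) BW = 4494 Hz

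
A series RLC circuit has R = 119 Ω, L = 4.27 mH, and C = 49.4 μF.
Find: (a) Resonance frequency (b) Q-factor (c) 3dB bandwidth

Step 1 — Resonance: ω₀ = 1/√(LC) = 1/√(0.00427·4.94e-05) = 2177 rad/s.
Step 2 — f₀ = ω₀/(2π) = 346.5 Hz.
Step 3 — Series Q: Q = ω₀L/R = 2177·0.00427/119 = 0.07813.
Step 4 — Bandwidth: Δω = ω₀/Q = 2.787e+04 rad/s; BW = Δω/(2π) = 4435 Hz.

(a) f₀ = 346.5 Hz  (b) Q = 0.07813  (c) BW = 4435 Hz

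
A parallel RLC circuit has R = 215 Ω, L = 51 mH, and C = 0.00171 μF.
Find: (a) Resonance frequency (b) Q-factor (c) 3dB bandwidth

Step 1 — Resonance: ω₀ = 1/√(LC) = 1/√(0.051·1.71e-09) = 1.071e+05 rad/s.
Step 2 — f₀ = ω₀/(2π) = 1.704e+04 Hz.
Step 3 — Parallel Q: Q = R/(ω₀L) = 215/(1.071e+05·0.051) = 0.03937.
Step 4 — Bandwidth: Δω = ω₀/Q = 2.72e+06 rad/s; BW = Δω/(2π) = 4.329e+05 Hz.

(a) f₀ = 1.704e+04 Hz  (b) Q = 0.03937  (c) BW = 4.329e+05 Hz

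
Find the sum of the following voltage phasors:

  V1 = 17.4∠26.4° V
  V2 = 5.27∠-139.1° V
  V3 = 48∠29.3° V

Step 1 — Convert each phasor to rectangular form:
  V1 = 17.4·(cos(26.4°) + j·sin(26.4°)) = 15.59 + j7.737 V
  V2 = 5.27·(cos(-139.1°) + j·sin(-139.1°)) = -3.983 - j3.45 V
  V3 = 48·(cos(29.3°) + j·sin(29.3°)) = 41.86 + j23.49 V
Step 2 — Sum components: V_total = 53.46 + j27.78 V.
Step 3 — Convert to polar: |V_total| = 60.25 V, ∠V_total = 27.5°.

V_total = 60.25∠27.5° V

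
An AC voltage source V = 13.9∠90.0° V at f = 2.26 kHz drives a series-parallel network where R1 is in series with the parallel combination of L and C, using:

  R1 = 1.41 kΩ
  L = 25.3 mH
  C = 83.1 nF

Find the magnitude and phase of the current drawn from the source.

Step 1 — Angular frequency: ω = 2π·f = 2π·2260 = 1.42e+04 rad/s.
Step 2 — Component impedances:
  R1: Z = R = 1410 Ω
  L: Z = jωL = j·1.42e+04·0.0253 = 0 + j359.3 Ω
  C: Z = 1/(jωC) = -j/(ω·C) = 0 - j847.4 Ω
Step 3 — Parallel branch: L || C = 1/(1/L + 1/C) = 0 + j623.6 Ω.
Step 4 — Series with R1: Z_total = R1 + (L || C) = 1410 + j623.6 Ω = 1542∠23.9° Ω.
Step 5 — Source phasor: V = 13.9∠90.0° V = 0 + j13.9 V.
Step 6 — Ohm's law: I = V / Z_total = (0 + j13.9) / (1410 + j623.6) = 0.003647 + j0.008245 A.
Step 7 — Convert to polar: |I| = 0.009016 A, ∠I = 66.1°.

I = 0.009016∠66.1° A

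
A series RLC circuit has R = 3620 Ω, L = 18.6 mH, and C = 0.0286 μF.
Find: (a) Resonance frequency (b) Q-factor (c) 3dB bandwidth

Step 1 — Resonance condition Im(Z)=0 gives ω₀ = 1/√(LC).
Step 2 — ω₀ = 1/√(0.0186·2.86e-08) = 4.336e+04 rad/s.
Step 3 — f₀ = ω₀/(2π) = 6901 Hz.
Step 4 — Series Q: Q = ω₀L/R = 4.336e+04·0.0186/3620 = 0.2228.
Step 5 — 3dB bandwidth: Δω = ω₀/Q = 1.946e+05 rad/s; BW = Δω/(2π) = 3.098e+04 Hz.

(a) f₀ = 6901 Hz  (b) Q = 0.2228  (c) BW = 3.098e+04 Hz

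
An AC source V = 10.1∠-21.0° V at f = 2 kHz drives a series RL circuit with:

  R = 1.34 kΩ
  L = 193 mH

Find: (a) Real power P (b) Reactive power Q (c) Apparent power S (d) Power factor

Step 1 — Angular frequency: ω = 2π·f = 2π·2000 = 1.257e+04 rad/s.
Step 2 — Component impedances:
  R: Z = R = 1340 Ω
  L: Z = jωL = j·1.257e+04·0.193 = 0 + j2425 Ω
Step 3 — Series combination: Z_total = R + L = 1340 + j2425 Ω = 2771∠61.1° Ω.
Step 4 — Source phasor: V = 10.1∠-21.0° V = 9.429 - j3.62 V.
Step 5 — Current: I = V / Z = 0.0005023 - j0.00361 A = 0.003645∠-82.1° A.
Step 6 — Complex power: S = V·I* = 0.0178 + j0.03222 VA.
Step 7 — Real power: P = Re(S) = 0.0178 W.
Step 8 — Reactive power: Q = Im(S) = 0.03222 VAR.
Step 9 — Apparent power: |S| = 0.03682 VA.
Step 10 — Power factor: PF = P/|S| = 0.4836 (lagging).

(a) P = 0.0178 W  (b) Q = 0.03222 VAR  (c) S = 0.03682 VA  (d) PF = 0.4836 (lagging)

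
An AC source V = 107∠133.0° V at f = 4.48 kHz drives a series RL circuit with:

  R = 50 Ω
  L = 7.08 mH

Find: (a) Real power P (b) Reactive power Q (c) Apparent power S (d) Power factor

Step 1 — Angular frequency: ω = 2π·f = 2π·4480 = 2.815e+04 rad/s.
Step 2 — Component impedances:
  R: Z = R = 50 Ω
  L: Z = jωL = j·2.815e+04·0.00708 = 0 + j199.3 Ω
Step 3 — Series combination: Z_total = R + L = 50 + j199.3 Ω = 205.5∠75.9° Ω.
Step 4 — Source phasor: V = 107∠133.0° V = -72.97 + j78.25 V.
Step 5 — Current: I = V / Z = 0.283 + j0.4372 A = 0.5208∠57.1° A.
Step 6 — Complex power: S = V·I* = 13.56 + j54.05 VA.
Step 7 — Real power: P = Re(S) = 13.56 W.
Step 8 — Reactive power: Q = Im(S) = 54.05 VAR.
Step 9 — Apparent power: |S| = 55.72 VA.
Step 10 — Power factor: PF = P/|S| = 0.2433 (lagging).

(a) P = 13.56 W  (b) Q = 54.05 VAR  (c) S = 55.72 VA  (d) PF = 0.2433 (lagging)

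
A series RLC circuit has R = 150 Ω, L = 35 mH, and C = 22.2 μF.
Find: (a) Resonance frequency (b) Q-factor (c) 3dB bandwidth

Step 1 — Resonance: ω₀ = 1/√(LC) = 1/√(0.035·2.22e-05) = 1134 rad/s.
Step 2 — f₀ = ω₀/(2π) = 180.6 Hz.
Step 3 — Series Q: Q = ω₀L/R = 1134·0.035/150 = 0.2647.
Step 4 — Bandwidth: Δω = ω₀/Q = 4286 rad/s; BW = Δω/(2π) = 682.1 Hz.

(a) f₀ = 180.6 Hz  (b) Q = 0.2647  (c) BW = 682.1 Hz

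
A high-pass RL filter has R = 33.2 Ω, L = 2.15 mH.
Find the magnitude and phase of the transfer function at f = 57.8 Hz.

Step 1 — Angular frequency: ω = 2π·57.8 = 363.2 rad/s.
Step 2 — Transfer function: H(jω) = jωL/(R + jωL).
Step 3 — Numerator jωL = j·0.7808; denominator R + jωL = 33.2 + j0.7808.
Step 4 — H = 0.0005528 + j0.02351.
Step 5 — Magnitude: |H| = 0.02351 (-32.6 dB); phase: φ = 88.7°.

|H| = 0.02351 (-32.6 dB), φ = 88.7°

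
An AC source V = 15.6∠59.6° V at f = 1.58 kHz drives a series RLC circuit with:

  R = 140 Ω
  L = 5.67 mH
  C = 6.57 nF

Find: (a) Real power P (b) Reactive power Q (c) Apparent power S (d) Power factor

Step 1 — Angular frequency: ω = 2π·f = 2π·1580 = 9927 rad/s.
Step 2 — Component impedances:
  R: Z = R = 140 Ω
  L: Z = jωL = j·9927·0.00567 = 0 + j56.29 Ω
  C: Z = 1/(jωC) = -j/(ω·C) = 0 - j1.533e+04 Ω
Step 3 — Series combination: Z_total = R + L + C = 140 - j1.528e+04 Ω = 1.528e+04∠-89.5° Ω.
Step 4 — Source phasor: V = 15.6∠59.6° V = 7.894 + j13.46 V.
Step 5 — Current: I = V / Z = -0.000876 + j0.0005248 A = 0.001021∠149.1° A.
Step 6 — Complex power: S = V·I* = 0.000146 - j0.01593 VA.
Step 7 — Real power: P = Re(S) = 0.000146 W.
Step 8 — Reactive power: Q = Im(S) = -0.01593 VAR.
Step 9 — Apparent power: |S| = 0.01593 VA.
Step 10 — Power factor: PF = P/|S| = 0.009165 (leading).

(a) P = 0.000146 W  (b) Q = -0.01593 VAR  (c) S = 0.01593 VA  (d) PF = 0.009165 (leading)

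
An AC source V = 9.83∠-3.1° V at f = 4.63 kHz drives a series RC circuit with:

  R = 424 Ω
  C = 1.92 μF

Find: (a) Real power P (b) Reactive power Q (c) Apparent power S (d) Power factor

Step 1 — Angular frequency: ω = 2π·f = 2π·4630 = 2.909e+04 rad/s.
Step 2 — Component impedances:
  R: Z = R = 424 Ω
  C: Z = 1/(jωC) = -j/(ω·C) = 0 - j17.9 Ω
Step 3 — Series combination: Z_total = R + C = 424 - j17.9 Ω = 424.4∠-2.4° Ω.
Step 4 — Source phasor: V = 9.83∠-3.1° V = 9.816 - j0.5316 V.
Step 5 — Current: I = V / Z = 0.02316 - j0.0002758 A = 0.02316∠-0.7° A.
Step 6 — Complex power: S = V·I* = 0.2275 - j0.009606 VA.
Step 7 — Real power: P = Re(S) = 0.2275 W.
Step 8 — Reactive power: Q = Im(S) = -0.009606 VAR.
Step 9 — Apparent power: |S| = 0.2277 VA.
Step 10 — Power factor: PF = P/|S| = 0.9991 (leading).

(a) P = 0.2275 W  (b) Q = -0.009606 VAR  (c) S = 0.2277 VA  (d) PF = 0.9991 (leading)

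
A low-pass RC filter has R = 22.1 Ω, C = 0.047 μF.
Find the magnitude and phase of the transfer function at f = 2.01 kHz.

Step 1 — Angular frequency: ω = 2π·2010 = 1.263e+04 rad/s.
Step 2 — Transfer function: H(jω) = 1/(1 + jωRC).
Step 3 — Denominator: 1 + jωRC = 1 + j·1.263e+04·22.1·4.7e-08 = 1 + j0.01312.
Step 4 — H = 0.9998 - j0.01312.
Step 5 — Magnitude: |H| = 0.9999 (-0.0 dB); phase: φ = -0.8°.

|H| = 0.9999 (-0.0 dB), φ = -0.8°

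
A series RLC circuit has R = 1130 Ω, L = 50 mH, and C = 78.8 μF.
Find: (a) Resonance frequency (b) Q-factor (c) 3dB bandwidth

Step 1 — Resonance condition Im(Z)=0 gives ω₀ = 1/√(LC).
Step 2 — ω₀ = 1/√(0.05·7.88e-05) = 503.8 rad/s.
Step 3 — f₀ = ω₀/(2π) = 80.18 Hz.
Step 4 — Series Q: Q = ω₀L/R = 503.8·0.05/1130 = 0.02229.
Step 5 — 3dB bandwidth: Δω = ω₀/Q = 2.26e+04 rad/s; BW = Δω/(2π) = 3597 Hz.

(a) f₀ = 80.18 Hz  (b) Q = 0.02229  (c) BW = 3597 Hz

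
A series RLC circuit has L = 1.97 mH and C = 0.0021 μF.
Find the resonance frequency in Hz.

Step 1 — Resonance condition Im(Z)=0 gives ω₀ = 1/√(LC).
Step 2 — ω₀ = 1/√(0.00197·2.1e-09) = 4.917e+05 rad/s.
Step 3 — f₀ = ω₀/(2π) = 7.825e+04 Hz.

f₀ = 7.825e+04 Hz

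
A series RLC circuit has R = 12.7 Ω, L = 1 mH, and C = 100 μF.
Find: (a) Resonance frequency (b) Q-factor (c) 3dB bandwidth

Step 1 — Resonance: ω₀ = 1/√(LC) = 1/√(0.001·0.0001) = 3162 rad/s.
Step 2 — f₀ = ω₀/(2π) = 503.3 Hz.
Step 3 — Series Q: Q = ω₀L/R = 3162·0.001/12.7 = 0.249.
Step 4 — Bandwidth: Δω = ω₀/Q = 1.27e+04 rad/s; BW = Δω/(2π) = 2021 Hz.

(a) f₀ = 503.3 Hz  (b) Q = 0.249  (c) BW = 2021 Hz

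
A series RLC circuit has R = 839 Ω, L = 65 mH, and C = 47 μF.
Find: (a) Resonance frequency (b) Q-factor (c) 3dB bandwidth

Step 1 — Resonance condition Im(Z)=0 gives ω₀ = 1/√(LC).
Step 2 — ω₀ = 1/√(0.065·4.7e-05) = 572.1 rad/s.
Step 3 — f₀ = ω₀/(2π) = 91.06 Hz.
Step 4 — Series Q: Q = ω₀L/R = 572.1·0.065/839 = 0.04432.
Step 5 — 3dB bandwidth: Δω = ω₀/Q = 1.291e+04 rad/s; BW = Δω/(2π) = 2054 Hz.

(a) f₀ = 91.06 Hz  (b) Q = 0.04432  (c) BW = 2054 Hz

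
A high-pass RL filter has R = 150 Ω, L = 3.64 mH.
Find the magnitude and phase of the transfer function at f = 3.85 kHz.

Step 1 — Angular frequency: ω = 2π·3850 = 2.419e+04 rad/s.
Step 2 — Transfer function: H(jω) = jωL/(R + jωL).
Step 3 — Numerator jωL = j·88.05; denominator R + jωL = 150 + j88.05.
Step 4 — H = 0.2563 + j0.4366.
Step 5 — Magnitude: |H| = 0.5062 (-5.9 dB); phase: φ = 59.6°.

|H| = 0.5062 (-5.9 dB), φ = 59.6°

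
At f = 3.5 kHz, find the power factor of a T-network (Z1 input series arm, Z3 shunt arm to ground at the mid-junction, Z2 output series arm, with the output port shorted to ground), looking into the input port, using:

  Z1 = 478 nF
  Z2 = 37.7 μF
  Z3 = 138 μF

Step 1 — Angular frequency: ω = 2π·f = 2π·3500 = 2.199e+04 rad/s.
Step 2 — Component impedances:
  Z1: Z = 1/(jωC) = -j/(ω·C) = 0 - j95.13 Ω
  Z2: Z = 1/(jωC) = -j/(ω·C) = 0 - j1.206 Ω
  Z3: Z = 1/(jωC) = -j/(ω·C) = 0 - j0.3295 Ω
Step 3 — With the output port shorted to ground, the output series arm Z2 runs from the junction to ground; the shunt arm Z3 also runs from the junction to ground. They appear in parallel: Z3 || Z2 = 0 - j0.2588 Ω.
Step 4 — Series with input arm Z1: Z_in = Z1 + (Z3 || Z2) = 0 - j95.39 Ω = 95.39∠-90.0° Ω.
Step 5 — Power factor: PF = cos(φ) = Re(Z)/|Z| = 0/95.39 = 0.
Step 6 — Type: Im(Z) = -95.39 ⇒ leading (phase φ = -90.0°).

PF = 0 (leading, φ = -90.0°)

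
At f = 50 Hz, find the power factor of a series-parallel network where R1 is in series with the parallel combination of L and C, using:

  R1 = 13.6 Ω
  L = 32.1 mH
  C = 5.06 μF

Step 1 — Angular frequency: ω = 2π·f = 2π·50 = 314.2 rad/s.
Step 2 — Component impedances:
  R1: Z = R = 13.6 Ω
  L: Z = jωL = j·314.2·0.0321 = 0 + j10.08 Ω
  C: Z = 1/(jωC) = -j/(ω·C) = 0 - j629.1 Ω
Step 3 — Parallel branch: L || C = 1/(1/L + 1/C) = 0 + j10.25 Ω.
Step 4 — Series with R1: Z_total = R1 + (L || C) = 13.6 + j10.25 Ω = 17.03∠37.0° Ω.
Step 5 — Power factor: PF = cos(φ) = Re(Z)/|Z| = 13.6/17.03 = 0.7986.
Step 6 — Type: Im(Z) = 10.25 ⇒ lagging (phase φ = 37.0°).

PF = 0.7986 (lagging, φ = 37.0°)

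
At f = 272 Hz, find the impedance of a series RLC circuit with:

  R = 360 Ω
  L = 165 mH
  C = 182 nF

Step 1 — Angular frequency: ω = 2π·f = 2π·272 = 1709 rad/s.
Step 2 — Component impedances:
  R: Z = R = 360 Ω
  L: Z = jωL = j·1709·0.165 = 0 + j282 Ω
  C: Z = 1/(jωC) = -j/(ω·C) = 0 - j3215 Ω
Step 3 — Series combination: Z_total = R + L + C = 360 - j2933 Ω = 2955∠-83.0° Ω.

Z = 360 - j2933 Ω = 2955∠-83.0° Ω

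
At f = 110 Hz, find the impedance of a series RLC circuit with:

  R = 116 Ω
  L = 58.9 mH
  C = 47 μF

Step 1 — Angular frequency: ω = 2π·f = 2π·110 = 691.2 rad/s.
Step 2 — Component impedances:
  R: Z = R = 116 Ω
  L: Z = jωL = j·691.2·0.0589 = 0 + j40.71 Ω
  C: Z = 1/(jωC) = -j/(ω·C) = 0 - j30.78 Ω
Step 3 — Series combination: Z_total = R + L + C = 116 + j9.924 Ω = 116.4∠4.9° Ω.

Z = 116 + j9.924 Ω = 116.4∠4.9° Ω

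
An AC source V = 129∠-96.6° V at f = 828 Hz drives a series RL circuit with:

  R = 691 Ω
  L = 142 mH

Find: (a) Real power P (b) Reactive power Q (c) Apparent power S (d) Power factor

Step 1 — Angular frequency: ω = 2π·f = 2π·828 = 5202 rad/s.
Step 2 — Component impedances:
  R: Z = R = 691 Ω
  L: Z = jωL = j·5202·0.142 = 0 + j738.8 Ω
Step 3 — Series combination: Z_total = R + L = 691 + j738.8 Ω = 1012∠46.9° Ω.
Step 4 — Source phasor: V = 129∠-96.6° V = -14.83 - j128.1 V.
Step 5 — Current: I = V / Z = -0.1025 - j0.07583 A = 0.1275∠-143.5° A.
Step 6 — Complex power: S = V·I* = 11.24 + j12.01 VA.
Step 7 — Real power: P = Re(S) = 11.24 W.
Step 8 — Reactive power: Q = Im(S) = 12.01 VAR.
Step 9 — Apparent power: |S| = 16.45 VA.
Step 10 — Power factor: PF = P/|S| = 0.6831 (lagging).

(a) P = 11.24 W  (b) Q = 12.01 VAR  (c) S = 16.45 VA  (d) PF = 0.6831 (lagging)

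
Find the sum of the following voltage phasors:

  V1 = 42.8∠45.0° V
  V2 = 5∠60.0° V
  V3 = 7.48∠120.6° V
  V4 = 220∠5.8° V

Step 1 — Convert each phasor to rectangular form:
  V1 = 42.8·(cos(45.0°) + j·sin(45.0°)) = 30.26 + j30.26 V
  V2 = 5·(cos(60.0°) + j·sin(60.0°)) = 2.5 + j4.33 V
  V3 = 7.48·(cos(120.6°) + j·sin(120.6°)) = -3.808 + j6.438 V
  V4 = 220·(cos(5.8°) + j·sin(5.8°)) = 218.9 + j22.23 V
Step 2 — Sum components: V_total = 247.8 + j63.27 V.
Step 3 — Convert to polar: |V_total| = 255.8 V, ∠V_total = 14.3°.

V_total = 255.8∠14.3° V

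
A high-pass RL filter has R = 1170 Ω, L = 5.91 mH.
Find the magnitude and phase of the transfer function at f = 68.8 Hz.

Step 1 — Angular frequency: ω = 2π·68.8 = 432.3 rad/s.
Step 2 — Transfer function: H(jω) = jωL/(R + jωL).
Step 3 — Numerator jωL = j·2.555; denominator R + jωL = 1170 + j2.555.
Step 4 — H = 4.768e-06 + j0.002184.
Step 5 — Magnitude: |H| = 0.002184 (-53.2 dB); phase: φ = 89.9°.

|H| = 0.002184 (-53.2 dB), φ = 89.9°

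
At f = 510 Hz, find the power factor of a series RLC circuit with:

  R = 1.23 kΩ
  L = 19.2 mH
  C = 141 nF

Step 1 — Angular frequency: ω = 2π·f = 2π·510 = 3204 rad/s.
Step 2 — Component impedances:
  R: Z = R = 1230 Ω
  L: Z = jωL = j·3204·0.0192 = 0 + j61.52 Ω
  C: Z = 1/(jωC) = -j/(ω·C) = 0 - j2213 Ω
Step 3 — Series combination: Z_total = R + L + C = 1230 - j2152 Ω = 2478∠-60.2° Ω.
Step 4 — Power factor: PF = cos(φ) = Re(Z)/|Z| = 1230/2478.5 = 0.4963.
Step 5 — Type: Im(Z) = -2152 ⇒ leading (phase φ = -60.2°).

PF = 0.4963 (leading, φ = -60.2°)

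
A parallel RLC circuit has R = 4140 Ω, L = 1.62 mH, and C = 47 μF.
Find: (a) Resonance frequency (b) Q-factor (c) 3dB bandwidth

Step 1 — Resonance: ω₀ = 1/√(LC) = 1/√(0.00162·4.7e-05) = 3624 rad/s.
Step 2 — f₀ = ω₀/(2π) = 576.8 Hz.
Step 3 — Parallel Q: Q = R/(ω₀L) = 4140/(3624·0.00162) = 705.2.
Step 4 — Bandwidth: Δω = ω₀/Q = 5.139 rad/s; BW = Δω/(2π) = 0.8179 Hz.

(a) f₀ = 576.8 Hz  (b) Q = 705.2  (c) BW = 0.8179 Hz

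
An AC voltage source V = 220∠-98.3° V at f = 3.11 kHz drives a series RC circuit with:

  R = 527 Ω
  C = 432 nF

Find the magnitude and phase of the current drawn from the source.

Step 1 — Angular frequency: ω = 2π·f = 2π·3110 = 1.954e+04 rad/s.
Step 2 — Component impedances:
  R: Z = R = 527 Ω
  C: Z = 1/(jωC) = -j/(ω·C) = 0 - j118.5 Ω
Step 3 — Series combination: Z_total = R + C = 527 - j118.5 Ω = 540.2∠-12.7° Ω.
Step 4 — Source phasor: V = 220∠-98.3° V = -31.76 - j217.7 V.
Step 5 — Ohm's law: I = V / Z_total = (-31.76 - j217.7) / (527 - j118.5) = 0.03102 - j0.4061 A.
Step 6 — Convert to polar: |I| = 0.4073 A, ∠I = -85.6°.

I = 0.4073∠-85.6° A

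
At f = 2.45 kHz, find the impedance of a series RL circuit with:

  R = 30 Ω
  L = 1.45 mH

Step 1 — Angular frequency: ω = 2π·f = 2π·2450 = 1.539e+04 rad/s.
Step 2 — Component impedances:
  R: Z = R = 30 Ω
  L: Z = jωL = j·1.539e+04·0.00145 = 0 + j22.32 Ω
Step 3 — Series combination: Z_total = R + L = 30 + j22.32 Ω = 37.39∠36.7° Ω.

Z = 30 + j22.32 Ω = 37.39∠36.7° Ω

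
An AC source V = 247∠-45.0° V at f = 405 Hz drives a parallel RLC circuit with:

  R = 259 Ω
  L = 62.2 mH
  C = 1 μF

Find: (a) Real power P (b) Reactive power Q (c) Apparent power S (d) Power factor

Step 1 — Angular frequency: ω = 2π·f = 2π·405 = 2545 rad/s.
Step 2 — Component impedances:
  R: Z = R = 259 Ω
  L: Z = jωL = j·2545·0.0622 = 0 + j158.3 Ω
  C: Z = 1/(jωC) = -j/(ω·C) = 0 - j393 Ω
Step 3 — Parallel combination: 1/Z_total = 1/R + 1/L + 1/C; Z_total = 132.5 + j129.5 Ω = 185.2∠44.3° Ω.
Step 4 — Source phasor: V = 247∠-45.0° V = 174.7 - j174.7 V.
Step 5 — Current: I = V / Z = 0.01533 - j1.333 A = 1.333∠-89.3° A.
Step 6 — Complex power: S = V·I* = 235.6 + j230.2 VA.
Step 7 — Real power: P = Re(S) = 235.6 W.
Step 8 — Reactive power: Q = Im(S) = 230.2 VAR.
Step 9 — Apparent power: |S| = 329.4 VA.
Step 10 — Power factor: PF = P/|S| = 0.7152 (lagging).

(a) P = 235.6 W  (b) Q = 230.2 VAR  (c) S = 329.4 VA  (d) PF = 0.7152 (lagging)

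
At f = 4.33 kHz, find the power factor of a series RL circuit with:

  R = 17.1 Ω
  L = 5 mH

Step 1 — Angular frequency: ω = 2π·f = 2π·4330 = 2.721e+04 rad/s.
Step 2 — Component impedances:
  R: Z = R = 17.1 Ω
  L: Z = jωL = j·2.721e+04·0.005 = 0 + j136 Ω
Step 3 — Series combination: Z_total = R + L = 17.1 + j136 Ω = 137.1∠82.8° Ω.
Step 4 — Power factor: PF = cos(φ) = Re(Z)/|Z| = 17.1/137.1 = 0.1247.
Step 5 — Type: Im(Z) = 136 ⇒ lagging (phase φ = 82.8°).

PF = 0.1247 (lagging, φ = 82.8°)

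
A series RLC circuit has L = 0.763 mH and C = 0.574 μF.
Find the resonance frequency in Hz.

Step 1 — Resonance condition Im(Z)=0 gives ω₀ = 1/√(LC).
Step 2 — ω₀ = 1/√(0.000763·5.74e-07) = 4.778e+04 rad/s.
Step 3 — f₀ = ω₀/(2π) = 7605 Hz.

f₀ = 7605 Hz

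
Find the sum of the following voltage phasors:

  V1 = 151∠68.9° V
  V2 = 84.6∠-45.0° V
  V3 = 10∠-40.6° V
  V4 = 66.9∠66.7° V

Step 1 — Convert each phasor to rectangular form:
  V1 = 151·(cos(68.9°) + j·sin(68.9°)) = 54.36 + j140.9 V
  V2 = 84.6·(cos(-45.0°) + j·sin(-45.0°)) = 59.82 - j59.82 V
  V3 = 10·(cos(-40.6°) + j·sin(-40.6°)) = 7.593 - j6.508 V
  V4 = 66.9·(cos(66.7°) + j·sin(66.7°)) = 26.46 + j61.44 V
Step 2 — Sum components: V_total = 148.2 + j136 V.
Step 3 — Convert to polar: |V_total| = 201.2 V, ∠V_total = 42.5°.

V_total = 201.2∠42.5° V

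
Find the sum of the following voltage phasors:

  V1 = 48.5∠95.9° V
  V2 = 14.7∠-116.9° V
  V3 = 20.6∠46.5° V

Step 1 — Convert each phasor to rectangular form:
  V1 = 48.5·(cos(95.9°) + j·sin(95.9°)) = -4.985 + j48.24 V
  V2 = 14.7·(cos(-116.9°) + j·sin(-116.9°)) = -6.651 - j13.11 V
  V3 = 20.6·(cos(46.5°) + j·sin(46.5°)) = 14.18 + j14.94 V
Step 2 — Sum components: V_total = 2.544 + j50.08 V.
Step 3 — Convert to polar: |V_total| = 50.14 V, ∠V_total = 87.1°.

V_total = 50.14∠87.1° V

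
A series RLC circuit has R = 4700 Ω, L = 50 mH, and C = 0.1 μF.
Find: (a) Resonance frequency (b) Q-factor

Step 1 — Resonance condition Im(Z)=0 gives ω₀ = 1/√(LC).
Step 2 — ω₀ = 1/√(0.05·1e-07) = 1.414e+04 rad/s.
Step 3 — f₀ = ω₀/(2π) = 2251 Hz.
Step 4 — Series Q: Q = ω₀L/R = 1.414e+04·0.05/4700 = 0.1504.

(a) f₀ = 2251 Hz  (b) Q = 0.1504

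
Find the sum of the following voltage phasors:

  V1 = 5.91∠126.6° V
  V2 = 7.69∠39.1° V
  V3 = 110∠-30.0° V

Step 1 — Convert each phasor to rectangular form:
  V1 = 5.91·(cos(126.6°) + j·sin(126.6°)) = -3.524 + j4.745 V
  V2 = 7.69·(cos(39.1°) + j·sin(39.1°)) = 5.968 + j4.85 V
  V3 = 110·(cos(-30.0°) + j·sin(-30.0°)) = 95.26 - j55 V
Step 2 — Sum components: V_total = 97.71 - j45.41 V.
Step 3 — Convert to polar: |V_total| = 107.7 V, ∠V_total = -24.9°.

V_total = 107.7∠-24.9° V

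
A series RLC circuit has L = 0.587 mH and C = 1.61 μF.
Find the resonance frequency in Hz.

Step 1 — Resonance condition Im(Z)=0 gives ω₀ = 1/√(LC).
Step 2 — ω₀ = 1/√(0.000587·1.61e-06) = 3.253e+04 rad/s.
Step 3 — f₀ = ω₀/(2π) = 5177 Hz.

f₀ = 5177 Hz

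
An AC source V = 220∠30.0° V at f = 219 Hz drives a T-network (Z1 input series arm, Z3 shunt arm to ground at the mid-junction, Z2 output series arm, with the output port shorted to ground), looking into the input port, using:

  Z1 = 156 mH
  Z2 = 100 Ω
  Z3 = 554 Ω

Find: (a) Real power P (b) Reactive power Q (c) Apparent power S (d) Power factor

Step 1 — Angular frequency: ω = 2π·f = 2π·219 = 1376 rad/s.
Step 2 — Component impedances:
  Z1: Z = jωL = j·1376·0.156 = 0 + j214.7 Ω
  Z2: Z = R = 100 Ω
  Z3: Z = R = 554 Ω
Step 3 — With the output port shorted to ground, the output series arm Z2 runs from the junction to ground; the shunt arm Z3 also runs from the junction to ground. They appear in parallel: Z3 || Z2 = 84.71 Ω.
Step 4 — Series with input arm Z1: Z_in = Z1 + (Z3 || Z2) = 84.71 + j214.7 Ω = 230.8∠68.5° Ω.
Step 5 — Source phasor: V = 220∠30.0° V = 190.5 + j110 V.
Step 6 — Current: I = V / Z = 0.7465 - j0.593 A = 0.9533∠-38.5° A.
Step 7 — Complex power: S = V·I* = 76.99 + j195.1 VA.
Step 8 — Real power: P = Re(S) = 76.99 W.
Step 9 — Reactive power: Q = Im(S) = 195.1 VAR.
Step 10 — Apparent power: |S| = 209.7 VA.
Step 11 — Power factor: PF = P/|S| = 0.3671 (lagging).

(a) P = 76.99 W  (b) Q = 195.1 VAR  (c) S = 209.7 VA  (d) PF = 0.3671 (lagging)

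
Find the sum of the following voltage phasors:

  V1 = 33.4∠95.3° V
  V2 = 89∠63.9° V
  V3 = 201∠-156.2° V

Step 1 — Convert each phasor to rectangular form:
  V1 = 33.4·(cos(95.3°) + j·sin(95.3°)) = -3.085 + j33.26 V
  V2 = 89·(cos(63.9°) + j·sin(63.9°)) = 39.15 + j79.92 V
  V3 = 201·(cos(-156.2°) + j·sin(-156.2°)) = -183.9 - j81.11 V
Step 2 — Sum components: V_total = -147.8 + j32.07 V.
Step 3 — Convert to polar: |V_total| = 151.3 V, ∠V_total = 167.8°.

V_total = 151.3∠167.8° V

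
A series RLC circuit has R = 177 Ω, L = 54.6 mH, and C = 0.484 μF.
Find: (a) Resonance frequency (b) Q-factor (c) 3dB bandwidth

Step 1 — Resonance: ω₀ = 1/√(LC) = 1/√(0.0546·4.84e-07) = 6151 rad/s.
Step 2 — f₀ = ω₀/(2π) = 979 Hz.
Step 3 — Series Q: Q = ω₀L/R = 6151·0.0546/177 = 1.898.
Step 4 — Bandwidth: Δω = ω₀/Q = 3242 rad/s; BW = Δω/(2π) = 515.9 Hz.

(a) f₀ = 979 Hz  (b) Q = 1.898  (c) BW = 515.9 Hz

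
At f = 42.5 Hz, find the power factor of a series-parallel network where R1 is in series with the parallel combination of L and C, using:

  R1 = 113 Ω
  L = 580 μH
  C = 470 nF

Step 1 — Angular frequency: ω = 2π·f = 2π·42.5 = 267 rad/s.
Step 2 — Component impedances:
  R1: Z = R = 113 Ω
  L: Z = jωL = j·267·0.00058 = 0 + j0.1549 Ω
  C: Z = 1/(jωC) = -j/(ω·C) = 0 - j7968 Ω
Step 3 — Parallel branch: L || C = 1/(1/L + 1/C) = 0 + j0.1549 Ω.
Step 4 — Series with R1: Z_total = R1 + (L || C) = 113 + j0.1549 Ω = 113∠0.1° Ω.
Step 5 — Power factor: PF = cos(φ) = Re(Z)/|Z| = 113/113 = 1.
Step 6 — Type: Im(Z) = 0.1549 ⇒ lagging (phase φ = 0.1°).

PF = 1 (lagging, φ = 0.1°)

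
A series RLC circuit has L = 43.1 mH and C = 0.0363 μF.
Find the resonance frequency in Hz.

Step 1 — Resonance condition Im(Z)=0 gives ω₀ = 1/√(LC).
Step 2 — ω₀ = 1/√(0.0431·3.63e-08) = 2.528e+04 rad/s.
Step 3 — f₀ = ω₀/(2π) = 4024 Hz.

f₀ = 4024 Hz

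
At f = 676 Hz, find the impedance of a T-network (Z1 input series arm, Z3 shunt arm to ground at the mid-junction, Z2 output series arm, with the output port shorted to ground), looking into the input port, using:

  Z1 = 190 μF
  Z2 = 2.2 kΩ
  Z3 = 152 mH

Step 1 — Angular frequency: ω = 2π·f = 2π·676 = 4247 rad/s.
Step 2 — Component impedances:
  Z1: Z = 1/(jωC) = -j/(ω·C) = 0 - j1.239 Ω
  Z2: Z = R = 2200 Ω
  Z3: Z = jωL = j·4247·0.152 = 0 + j645.6 Ω
Step 3 — With the output port shorted to ground, the output series arm Z2 runs from the junction to ground; the shunt arm Z3 also runs from the junction to ground. They appear in parallel: Z3 || Z2 = 174.4 + j594.4 Ω.
Step 4 — Series with input arm Z1: Z_in = Z1 + (Z3 || Z2) = 174.4 + j593.2 Ω = 618.3∠73.6° Ω.

Z = 174.4 + j593.2 Ω = 618.3∠73.6° Ω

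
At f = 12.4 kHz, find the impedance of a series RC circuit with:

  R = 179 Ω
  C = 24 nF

Step 1 — Angular frequency: ω = 2π·f = 2π·1.24e+04 = 7.791e+04 rad/s.
Step 2 — Component impedances:
  R: Z = R = 179 Ω
  C: Z = 1/(jωC) = -j/(ω·C) = 0 - j534.8 Ω
Step 3 — Series combination: Z_total = R + C = 179 - j534.8 Ω = 564∠-71.5° Ω.

Z = 179 - j534.8 Ω = 564∠-71.5° Ω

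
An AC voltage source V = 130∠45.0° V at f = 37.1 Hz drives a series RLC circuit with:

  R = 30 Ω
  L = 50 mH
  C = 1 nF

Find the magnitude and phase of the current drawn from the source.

Step 1 — Angular frequency: ω = 2π·f = 2π·37.1 = 233.1 rad/s.
Step 2 — Component impedances:
  R: Z = R = 30 Ω
  L: Z = jωL = j·233.1·0.05 = 0 + j11.66 Ω
  C: Z = 1/(jωC) = -j/(ω·C) = 0 - j4.29e+06 Ω
Step 3 — Series combination: Z_total = R + L + C = 30 - j4.29e+06 Ω = 4.29e+06∠-90.0° Ω.
Step 4 — Source phasor: V = 130∠45.0° V = 91.92 + j91.92 V.
Step 5 — Ohm's law: I = V / Z_total = (91.92 + j91.92) / (30 - j4.29e+06) = -2.143e-05 + j2.143e-05 A.
Step 6 — Convert to polar: |I| = 3.03e-05 A, ∠I = 135.0°.

I = 3.03e-05∠135.0° A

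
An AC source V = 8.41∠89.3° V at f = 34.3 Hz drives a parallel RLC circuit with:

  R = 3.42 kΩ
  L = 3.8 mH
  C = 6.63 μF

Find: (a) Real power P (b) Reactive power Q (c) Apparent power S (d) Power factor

Step 1 — Angular frequency: ω = 2π·f = 2π·34.3 = 215.5 rad/s.
Step 2 — Component impedances:
  R: Z = R = 3420 Ω
  L: Z = jωL = j·215.5·0.0038 = 0 + j0.819 Ω
  C: Z = 1/(jωC) = -j/(ω·C) = 0 - j699.9 Ω
Step 3 — Parallel combination: 1/Z_total = 1/R + 1/L + 1/C; Z_total = 0.0001966 + j0.8199 Ω = 0.8199∠90.0° Ω.
Step 4 — Source phasor: V = 8.41∠89.3° V = 0.1027 + j8.409 V.
Step 5 — Current: I = V / Z = 10.26 - j0.1229 A = 10.26∠-0.7° A.
Step 6 — Complex power: S = V·I* = 0.02068 + j86.26 VA.
Step 7 — Real power: P = Re(S) = 0.02068 W.
Step 8 — Reactive power: Q = Im(S) = 86.26 VAR.
Step 9 — Apparent power: |S| = 86.26 VA.
Step 10 — Power factor: PF = P/|S| = 0.0002397 (lagging).

(a) P = 0.02068 W  (b) Q = 86.26 VAR  (c) S = 86.26 VA  (d) PF = 0.0002397 (lagging)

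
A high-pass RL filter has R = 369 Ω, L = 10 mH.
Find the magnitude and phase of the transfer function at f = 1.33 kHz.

Step 1 — Angular frequency: ω = 2π·1330 = 8357 rad/s.
Step 2 — Transfer function: H(jω) = jωL/(R + jωL).
Step 3 — Numerator jωL = j·83.57; denominator R + jωL = 369 + j83.57.
Step 4 — H = 0.04879 + j0.2154.
Step 5 — Magnitude: |H| = 0.2209 (-13.1 dB); phase: φ = 77.2°.

|H| = 0.2209 (-13.1 dB), φ = 77.2°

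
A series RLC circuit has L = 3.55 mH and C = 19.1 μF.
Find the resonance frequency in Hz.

Step 1 — Resonance condition Im(Z)=0 gives ω₀ = 1/√(LC).
Step 2 — ω₀ = 1/√(0.00355·1.91e-05) = 3840 rad/s.
Step 3 — f₀ = ω₀/(2π) = 611.2 Hz.

f₀ = 611.2 Hz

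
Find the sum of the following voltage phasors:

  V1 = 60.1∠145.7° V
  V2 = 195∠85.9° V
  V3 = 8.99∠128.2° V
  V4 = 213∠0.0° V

Step 1 — Convert each phasor to rectangular form:
  V1 = 60.1·(cos(145.7°) + j·sin(145.7°)) = -49.65 + j33.87 V
  V2 = 195·(cos(85.9°) + j·sin(85.9°)) = 13.94 + j194.5 V
  V3 = 8.99·(cos(128.2°) + j·sin(128.2°)) = -5.559 + j7.065 V
  V4 = 213·(cos(0.0°) + j·sin(0.0°)) = 213 V
Step 2 — Sum components: V_total = 171.7 + j235.4 V.
Step 3 — Convert to polar: |V_total| = 291.4 V, ∠V_total = 53.9°.

V_total = 291.4∠53.9° V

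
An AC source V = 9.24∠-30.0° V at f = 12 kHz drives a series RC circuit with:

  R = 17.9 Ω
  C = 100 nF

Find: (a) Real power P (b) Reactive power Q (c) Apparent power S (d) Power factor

Step 1 — Angular frequency: ω = 2π·f = 2π·1.2e+04 = 7.54e+04 rad/s.
Step 2 — Component impedances:
  R: Z = R = 17.9 Ω
  C: Z = 1/(jωC) = -j/(ω·C) = 0 - j132.6 Ω
Step 3 — Series combination: Z_total = R + C = 17.9 - j132.6 Ω = 133.8∠-82.3° Ω.
Step 4 — Source phasor: V = 9.24∠-30.0° V = 8.002 - j4.62 V.
Step 5 — Current: I = V / Z = 0.04221 + j0.05464 A = 0.06904∠52.3° A.
Step 6 — Complex power: S = V·I* = 0.08533 - j0.6322 VA.
Step 7 — Real power: P = Re(S) = 0.08533 W.
Step 8 — Reactive power: Q = Im(S) = -0.6322 VAR.
Step 9 — Apparent power: |S| = 0.6379 VA.
Step 10 — Power factor: PF = P/|S| = 0.1338 (leading).

(a) P = 0.08533 W  (b) Q = -0.6322 VAR  (c) S = 0.6379 VA  (d) PF = 0.1338 (leading)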